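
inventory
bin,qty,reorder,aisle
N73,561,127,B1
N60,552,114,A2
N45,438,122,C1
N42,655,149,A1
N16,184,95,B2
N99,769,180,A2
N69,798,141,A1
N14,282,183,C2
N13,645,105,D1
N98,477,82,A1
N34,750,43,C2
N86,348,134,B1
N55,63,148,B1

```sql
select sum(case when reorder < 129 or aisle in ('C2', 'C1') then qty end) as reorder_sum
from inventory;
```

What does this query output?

3889

bin=N73: ✓ → 561
bin=N60: ✓ → 552
bin=N45: ✓ → 438
bin=N42: ✗
bin=N16: ✓ → 184
bin=N99: ✗
bin=N69: ✗
bin=N14: ✓ → 282
bin=N13: ✓ → 645
bin=N98: ✓ → 477
bin=N34: ✓ → 750
bin=N86: ✗
bin=N55: ✗
reorder_sum = 561 + 552 + 438 + 184 + 282 + 645 + 477 + 750 = 3889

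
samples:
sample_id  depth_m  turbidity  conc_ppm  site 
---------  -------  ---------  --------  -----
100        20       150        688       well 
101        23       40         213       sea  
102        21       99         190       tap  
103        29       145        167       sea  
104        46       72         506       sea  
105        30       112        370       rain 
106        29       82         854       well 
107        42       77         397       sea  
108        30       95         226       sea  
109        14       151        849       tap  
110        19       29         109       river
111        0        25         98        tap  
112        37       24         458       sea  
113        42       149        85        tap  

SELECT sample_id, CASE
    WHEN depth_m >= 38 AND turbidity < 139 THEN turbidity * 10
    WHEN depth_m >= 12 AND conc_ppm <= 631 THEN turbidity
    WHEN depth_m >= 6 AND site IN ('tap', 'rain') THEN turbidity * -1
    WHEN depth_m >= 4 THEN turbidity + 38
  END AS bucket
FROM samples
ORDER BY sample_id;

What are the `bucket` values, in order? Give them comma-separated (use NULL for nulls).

188, 40, 99, 145, 720, 112, 120, 770, 95, -151, 29, NULL, 24, 149

sample_id=100: depth_m >= 4 → 188
sample_id=101: depth_m >= 12 AND conc_ppm <= 631 → 40
sample_id=102: depth_m >= 12 AND conc_ppm <= 631 → 99
sample_id=103: depth_m >= 12 AND conc_ppm <= 631 → 145
sample_id=104: depth_m >= 38 AND turbidity < 139 → 720
sample_id=105: depth_m >= 12 AND conc_ppm <= 631 → 112
sample_id=106: depth_m >= 4 → 120
sample_id=107: depth_m >= 38 AND turbidity < 139 → 770
sample_id=108: depth_m >= 12 AND conc_ppm <= 631 → 95
sample_id=109: depth_m >= 6 AND site IN ('tap', 'rain') → -151
sample_id=110: depth_m >= 12 AND conc_ppm <= 631 → 29
sample_id=111: (no match → NULL) → NULL
sample_id=112: depth_m >= 12 AND conc_ppm <= 631 → 24
sample_id=113: depth_m >= 12 AND conc_ppm <= 631 → 149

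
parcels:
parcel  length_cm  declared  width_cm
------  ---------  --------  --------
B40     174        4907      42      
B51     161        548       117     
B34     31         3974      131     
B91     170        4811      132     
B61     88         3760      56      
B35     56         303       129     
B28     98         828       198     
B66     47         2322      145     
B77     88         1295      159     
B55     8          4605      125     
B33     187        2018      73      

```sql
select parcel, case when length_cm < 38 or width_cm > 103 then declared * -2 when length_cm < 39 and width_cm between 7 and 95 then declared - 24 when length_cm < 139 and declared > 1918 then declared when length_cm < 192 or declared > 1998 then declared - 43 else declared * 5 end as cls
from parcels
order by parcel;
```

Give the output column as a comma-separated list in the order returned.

parcel=B28: length_cm < 38 or width_cm > 103 → -1656
parcel=B33: length_cm < 192 or declared > 1998 → 1975
parcel=B34: length_cm < 38 or width_cm > 103 → -7948
parcel=B35: length_cm < 38 or width_cm > 103 → -606
parcel=B40: length_cm < 192 or declared > 1998 → 4864
parcel=B51: length_cm < 38 or width_cm > 103 → -1096
parcel=B55: length_cm < 38 or width_cm > 103 → -9210
parcel=B61: length_cm < 139 and declared > 1918 → 3760
parcel=B66: length_cm < 38 or width_cm > 103 → -4644
parcel=B77: length_cm < 38 or width_cm > 103 → -2590
parcel=B91: length_cm < 38 or width_cm > 103 → -9622

-1656, 1975, -7948, -606, 4864, -1096, -9210, 3760, -4644, -2590, -9622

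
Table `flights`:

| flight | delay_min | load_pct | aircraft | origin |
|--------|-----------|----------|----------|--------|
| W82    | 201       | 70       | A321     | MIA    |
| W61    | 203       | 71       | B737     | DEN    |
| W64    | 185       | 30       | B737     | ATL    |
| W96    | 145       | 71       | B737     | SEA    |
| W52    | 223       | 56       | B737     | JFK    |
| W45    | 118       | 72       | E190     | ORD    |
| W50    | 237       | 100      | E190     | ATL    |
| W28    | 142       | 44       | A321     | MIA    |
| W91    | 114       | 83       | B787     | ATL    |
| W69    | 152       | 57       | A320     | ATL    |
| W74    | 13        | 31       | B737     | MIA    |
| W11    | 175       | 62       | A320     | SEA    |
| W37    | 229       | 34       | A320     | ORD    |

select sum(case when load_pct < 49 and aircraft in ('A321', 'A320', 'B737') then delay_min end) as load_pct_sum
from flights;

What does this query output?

569

flight=W82: ✗
flight=W61: ✗
flight=W64: ✓ → 185
flight=W96: ✗
flight=W52: ✗
flight=W45: ✗
flight=W50: ✗
flight=W28: ✓ → 142
flight=W91: ✗
flight=W69: ✗
flight=W74: ✓ → 13
flight=W11: ✗
flight=W37: ✓ → 229
load_pct_sum = 185 + 142 + 13 + 229 = 569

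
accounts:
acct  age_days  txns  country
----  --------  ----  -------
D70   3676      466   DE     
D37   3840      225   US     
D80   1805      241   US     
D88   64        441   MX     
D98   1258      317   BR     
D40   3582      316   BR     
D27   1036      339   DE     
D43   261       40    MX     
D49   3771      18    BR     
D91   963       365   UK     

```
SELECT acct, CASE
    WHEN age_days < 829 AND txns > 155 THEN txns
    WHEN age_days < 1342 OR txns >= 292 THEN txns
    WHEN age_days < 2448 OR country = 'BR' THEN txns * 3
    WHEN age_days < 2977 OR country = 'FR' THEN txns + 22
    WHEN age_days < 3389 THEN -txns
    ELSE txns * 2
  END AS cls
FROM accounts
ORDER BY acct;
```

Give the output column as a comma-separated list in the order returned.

acct=D27: age_days < 1342 OR txns >= 292 → 339
acct=D37: ELSE → 450
acct=D40: age_days < 1342 OR txns >= 292 → 316
acct=D43: age_days < 1342 OR txns >= 292 → 40
acct=D49: age_days < 2448 OR country = 'BR' → 54
acct=D70: age_days < 1342 OR txns >= 292 → 466
acct=D80: age_days < 2448 OR country = 'BR' → 723
acct=D88: age_days < 829 AND txns > 155 → 441
acct=D91: age_days < 1342 OR txns >= 292 → 365
acct=D98: age_days < 1342 OR txns >= 292 → 317

339, 450, 316, 40, 54, 466, 723, 441, 365, 317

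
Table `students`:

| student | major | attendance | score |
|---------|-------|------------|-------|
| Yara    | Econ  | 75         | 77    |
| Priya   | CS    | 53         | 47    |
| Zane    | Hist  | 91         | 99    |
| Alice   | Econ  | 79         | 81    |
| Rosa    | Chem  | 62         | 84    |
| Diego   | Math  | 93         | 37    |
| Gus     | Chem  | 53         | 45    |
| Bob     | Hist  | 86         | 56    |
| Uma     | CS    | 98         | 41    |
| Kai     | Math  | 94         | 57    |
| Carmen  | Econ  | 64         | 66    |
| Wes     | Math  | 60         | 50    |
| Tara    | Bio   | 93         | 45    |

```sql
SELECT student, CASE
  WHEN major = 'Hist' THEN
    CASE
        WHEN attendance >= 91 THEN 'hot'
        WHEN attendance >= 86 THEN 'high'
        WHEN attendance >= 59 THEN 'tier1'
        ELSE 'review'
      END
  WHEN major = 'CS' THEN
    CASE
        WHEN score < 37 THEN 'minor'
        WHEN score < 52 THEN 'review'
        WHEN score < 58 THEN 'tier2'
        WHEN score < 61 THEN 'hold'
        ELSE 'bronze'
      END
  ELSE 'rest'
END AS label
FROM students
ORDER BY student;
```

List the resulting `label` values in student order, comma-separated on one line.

rest, high, rest, rest, rest, rest, review, rest, rest, review, rest, rest, hot

student=Alice: major='Econ' → outer ELSE → rest
student=Bob: major='Hist' → inner[attendance >= 86] → high
student=Carmen: major='Econ' → outer ELSE → rest
student=Diego: major='Math' → outer ELSE → rest
student=Gus: major='Chem' → outer ELSE → rest
student=Kai: major='Math' → outer ELSE → rest
student=Priya: major='CS' → inner[score < 52] → review
student=Rosa: major='Chem' → outer ELSE → rest
student=Tara: major='Bio' → outer ELSE → rest
student=Uma: major='CS' → inner[score < 52] → review
student=Wes: major='Math' → outer ELSE → rest
student=Yara: major='Econ' → outer ELSE → rest
student=Zane: major='Hist' → inner[attendance >= 91] → hot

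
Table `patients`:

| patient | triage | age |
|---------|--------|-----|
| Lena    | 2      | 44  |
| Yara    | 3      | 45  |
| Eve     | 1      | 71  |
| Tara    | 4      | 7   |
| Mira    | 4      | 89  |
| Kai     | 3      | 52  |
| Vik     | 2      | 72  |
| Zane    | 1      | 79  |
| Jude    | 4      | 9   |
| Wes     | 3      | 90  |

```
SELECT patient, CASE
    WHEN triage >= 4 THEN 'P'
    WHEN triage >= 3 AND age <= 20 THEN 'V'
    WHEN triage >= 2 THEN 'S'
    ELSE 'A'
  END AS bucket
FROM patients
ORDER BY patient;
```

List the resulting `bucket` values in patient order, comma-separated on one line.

A, P, S, S, P, P, S, S, S, A

patient=Eve: ELSE → A
patient=Jude: triage >= 4 → P
patient=Kai: triage >= 2 → S
patient=Lena: triage >= 2 → S
patient=Mira: triage >= 4 → P
patient=Tara: triage >= 4 → P
patient=Vik: triage >= 2 → S
patient=Wes: triage >= 2 → S
patient=Yara: triage >= 2 → S
patient=Zane: ELSE → A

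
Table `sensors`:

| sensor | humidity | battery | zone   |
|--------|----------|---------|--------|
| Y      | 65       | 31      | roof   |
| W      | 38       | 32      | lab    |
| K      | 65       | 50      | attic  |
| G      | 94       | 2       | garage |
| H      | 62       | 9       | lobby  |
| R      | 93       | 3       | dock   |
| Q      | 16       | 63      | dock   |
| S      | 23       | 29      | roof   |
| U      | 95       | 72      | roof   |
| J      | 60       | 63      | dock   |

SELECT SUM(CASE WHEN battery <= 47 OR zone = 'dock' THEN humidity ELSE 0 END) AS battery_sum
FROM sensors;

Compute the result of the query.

sensor=Y: ✓ → 65
sensor=W: ✓ → 38
sensor=K: ✗
sensor=G: ✓ → 94
sensor=H: ✓ → 62
sensor=R: ✓ → 93
sensor=Q: ✓ → 16
sensor=S: ✓ → 23
sensor=U: ✗
sensor=J: ✓ → 60
battery_sum = 65 + 38 + 94 + 62 + 93 + 16 + 23 + 60 = 451

451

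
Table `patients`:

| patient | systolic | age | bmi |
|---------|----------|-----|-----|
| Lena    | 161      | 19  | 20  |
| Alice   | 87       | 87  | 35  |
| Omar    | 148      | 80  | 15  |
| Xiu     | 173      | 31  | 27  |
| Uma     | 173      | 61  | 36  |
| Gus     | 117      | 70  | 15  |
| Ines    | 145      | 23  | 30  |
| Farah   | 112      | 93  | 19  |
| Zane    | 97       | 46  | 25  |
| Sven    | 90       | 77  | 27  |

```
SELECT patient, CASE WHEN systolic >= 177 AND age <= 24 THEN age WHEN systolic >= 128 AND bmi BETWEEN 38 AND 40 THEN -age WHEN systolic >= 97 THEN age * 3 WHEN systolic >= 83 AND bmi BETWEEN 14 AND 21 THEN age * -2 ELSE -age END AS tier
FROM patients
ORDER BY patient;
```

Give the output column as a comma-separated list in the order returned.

-87, 279, 210, 69, 57, 240, -77, 183, 93, 138

patient=Alice: ELSE → -87
patient=Farah: systolic >= 97 → 279
patient=Gus: systolic >= 97 → 210
patient=Ines: systolic >= 97 → 69
patient=Lena: systolic >= 97 → 57
patient=Omar: systolic >= 97 → 240
patient=Sven: ELSE → -77
patient=Uma: systolic >= 97 → 183
patient=Xiu: systolic >= 97 → 93
patient=Zane: systolic >= 97 → 138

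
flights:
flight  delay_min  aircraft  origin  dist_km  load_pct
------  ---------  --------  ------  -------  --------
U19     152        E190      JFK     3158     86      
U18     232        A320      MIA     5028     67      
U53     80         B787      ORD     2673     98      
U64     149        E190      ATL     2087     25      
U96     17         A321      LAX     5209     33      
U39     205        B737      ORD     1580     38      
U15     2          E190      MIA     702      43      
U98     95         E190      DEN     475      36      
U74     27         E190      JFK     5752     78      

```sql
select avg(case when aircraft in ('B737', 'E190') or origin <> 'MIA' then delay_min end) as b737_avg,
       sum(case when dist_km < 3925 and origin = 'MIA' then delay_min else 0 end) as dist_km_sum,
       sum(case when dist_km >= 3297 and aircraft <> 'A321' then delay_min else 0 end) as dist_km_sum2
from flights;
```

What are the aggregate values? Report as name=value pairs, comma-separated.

b737_avg=90.875, dist_km_sum=2, dist_km_sum2=259

[b737_avg: aircraft in ('B737', 'E190') or origin <> 'MIA']
flight=U19: ✓ → 152
flight=U18: ✗
flight=U53: ✓ → 80
flight=U64: ✓ → 149
flight=U96: ✓ → 17
flight=U39: ✓ → 205
flight=U15: ✓ → 2
flight=U98: ✓ → 95
flight=U74: ✓ → 27
b737_avg = (152 + 80 + 149 + 17 + 205 + 2 + 95 + 27) / 8 = 90.875
—
[dist_km_sum: dist_km < 3925 and origin = 'MIA']
flight=U19: ✗
flight=U18: ✗
flight=U53: ✗
flight=U64: ✗
flight=U96: ✗
flight=U39: ✗
flight=U15: ✓ → 2
flight=U98: ✗
flight=U74: ✗
dist_km_sum = 2
—
[dist_km_sum2: dist_km >= 3297 and aircraft <> 'A321']
flight=U19: ✗
flight=U18: ✓ → 232
flight=U53: ✗
flight=U64: ✗
flight=U96: ✗
flight=U39: ✗
flight=U15: ✗
flight=U98: ✗
flight=U74: ✓ → 27
dist_km_sum2 = 232 + 27 = 259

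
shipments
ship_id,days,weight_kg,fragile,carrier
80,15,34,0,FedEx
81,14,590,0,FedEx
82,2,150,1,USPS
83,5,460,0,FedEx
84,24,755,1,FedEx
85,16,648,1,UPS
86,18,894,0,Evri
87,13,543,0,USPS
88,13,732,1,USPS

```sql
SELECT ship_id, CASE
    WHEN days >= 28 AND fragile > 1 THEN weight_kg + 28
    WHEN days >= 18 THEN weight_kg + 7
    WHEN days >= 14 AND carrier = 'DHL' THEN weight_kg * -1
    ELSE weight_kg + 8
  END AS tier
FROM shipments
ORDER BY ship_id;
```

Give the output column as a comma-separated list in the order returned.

ship_id=80: ELSE → 42
ship_id=81: ELSE → 598
ship_id=82: ELSE → 158
ship_id=83: ELSE → 468
ship_id=84: days >= 18 → 762
ship_id=85: ELSE → 656
ship_id=86: days >= 18 → 901
ship_id=87: ELSE → 551
ship_id=88: ELSE → 740

42, 598, 158, 468, 762, 656, 901, 551, 740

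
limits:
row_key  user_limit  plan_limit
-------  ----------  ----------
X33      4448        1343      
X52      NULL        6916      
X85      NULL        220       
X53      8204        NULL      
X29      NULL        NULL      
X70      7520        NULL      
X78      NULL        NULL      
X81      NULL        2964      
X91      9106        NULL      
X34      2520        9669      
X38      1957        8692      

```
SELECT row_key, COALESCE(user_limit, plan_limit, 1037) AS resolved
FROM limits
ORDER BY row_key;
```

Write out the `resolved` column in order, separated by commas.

1037, 4448, 2520, 1957, 6916, 8204, 7520, 1037, 2964, 220, 9106

row_key=X29: user_limit=NULL, plan_limit=NULL, → literal 1037 → 1037
row_key=X33: user_limit=4448 → 4448
row_key=X34: user_limit=2520 → 2520
row_key=X38: user_limit=1957 → 1957
row_key=X52: user_limit=NULL, plan_limit=6916 → 6916
row_key=X53: user_limit=8204 → 8204
row_key=X70: user_limit=7520 → 7520
row_key=X78: user_limit=NULL, plan_limit=NULL, → literal 1037 → 1037
row_key=X81: user_limit=NULL, plan_limit=2964 → 2964
row_key=X85: user_limit=NULL, plan_limit=220 → 220
row_key=X91: user_limit=9106 → 9106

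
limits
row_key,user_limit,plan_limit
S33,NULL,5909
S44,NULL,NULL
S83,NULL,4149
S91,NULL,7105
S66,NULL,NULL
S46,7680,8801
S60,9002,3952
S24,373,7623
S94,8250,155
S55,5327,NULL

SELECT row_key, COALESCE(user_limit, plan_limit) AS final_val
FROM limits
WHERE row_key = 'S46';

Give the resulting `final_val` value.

7680

row_key = S46: user_limit=7680, plan_limit=8801.
user_limit=7680 → 7680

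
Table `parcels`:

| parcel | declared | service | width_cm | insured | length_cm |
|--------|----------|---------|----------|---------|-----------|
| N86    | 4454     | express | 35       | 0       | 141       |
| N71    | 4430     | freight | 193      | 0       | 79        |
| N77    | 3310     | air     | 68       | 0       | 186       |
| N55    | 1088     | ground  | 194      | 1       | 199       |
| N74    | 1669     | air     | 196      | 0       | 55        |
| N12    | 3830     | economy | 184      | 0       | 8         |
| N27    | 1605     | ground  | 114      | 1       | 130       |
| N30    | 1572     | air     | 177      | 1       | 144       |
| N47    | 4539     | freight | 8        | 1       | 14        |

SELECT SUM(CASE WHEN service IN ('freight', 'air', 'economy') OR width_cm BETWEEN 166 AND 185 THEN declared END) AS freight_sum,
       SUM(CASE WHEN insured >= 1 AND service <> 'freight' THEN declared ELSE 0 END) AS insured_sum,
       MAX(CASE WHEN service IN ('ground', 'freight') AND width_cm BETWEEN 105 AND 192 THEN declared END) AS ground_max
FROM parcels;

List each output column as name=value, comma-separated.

[freight_sum: service IN ('freight', 'air', 'economy') OR width_cm BETWEEN 166 AND 185]
parcel=N86: ✗
parcel=N71: ✓ → 4430
parcel=N77: ✓ → 3310
parcel=N55: ✗
parcel=N74: ✓ → 1669
parcel=N12: ✓ → 3830
parcel=N27: ✗
parcel=N30: ✓ → 1572
parcel=N47: ✓ → 4539
freight_sum = 4430 + 3310 + 1669 + 3830 + 1572 + 4539 = 19350
—
[insured_sum: insured >= 1 AND service <> 'freight']
parcel=N86: ✗
parcel=N71: ✗
parcel=N77: ✗
parcel=N55: ✓ → 1088
parcel=N74: ✗
parcel=N12: ✗
parcel=N27: ✓ → 1605
parcel=N30: ✓ → 1572
parcel=N47: ✗
insured_sum = 1088 + 1605 + 1572 = 4265
—
[ground_max: service IN ('ground', 'freight') AND width_cm BETWEEN 105 AND 192]
parcel=N86: ✗
parcel=N71: ✗
parcel=N77: ✗
parcel=N55: ✗
parcel=N74: ✗
parcel=N12: ✗
parcel=N27: ✓ → 1605
parcel=N30: ✗
parcel=N47: ✗
ground_max = MAX(1605) = 1605

freight_sum=19350, insured_sum=4265, ground_max=1605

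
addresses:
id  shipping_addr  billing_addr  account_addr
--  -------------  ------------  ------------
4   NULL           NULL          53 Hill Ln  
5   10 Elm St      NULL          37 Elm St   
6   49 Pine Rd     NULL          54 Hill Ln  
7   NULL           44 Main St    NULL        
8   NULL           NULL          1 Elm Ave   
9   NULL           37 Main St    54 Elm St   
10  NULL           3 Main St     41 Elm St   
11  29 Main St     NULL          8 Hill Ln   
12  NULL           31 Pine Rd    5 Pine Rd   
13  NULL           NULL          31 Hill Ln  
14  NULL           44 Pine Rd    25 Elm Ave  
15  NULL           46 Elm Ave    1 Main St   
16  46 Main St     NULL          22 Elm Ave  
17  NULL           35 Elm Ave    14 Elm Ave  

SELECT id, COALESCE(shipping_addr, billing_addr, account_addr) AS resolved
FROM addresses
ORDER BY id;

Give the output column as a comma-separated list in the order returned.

id=4: shipping_addr=NULL, billing_addr=NULL, account_addr=53 Hill Ln → 53 Hill Ln
id=5: shipping_addr=10 Elm St → 10 Elm St
id=6: shipping_addr=49 Pine Rd → 49 Pine Rd
id=7: shipping_addr=NULL, billing_addr=44 Main St → 44 Main St
id=8: shipping_addr=NULL, billing_addr=NULL, account_addr=1 Elm Ave → 1 Elm Ave
id=9: shipping_addr=NULL, billing_addr=37 Main St → 37 Main St
id=10: shipping_addr=NULL, billing_addr=3 Main St → 3 Main St
id=11: shipping_addr=29 Main St → 29 Main St
id=12: shipping_addr=NULL, billing_addr=31 Pine Rd → 31 Pine Rd
id=13: shipping_addr=NULL, billing_addr=NULL, account_addr=31 Hill Ln → 31 Hill Ln
id=14: shipping_addr=NULL, billing_addr=44 Pine Rd → 44 Pine Rd
id=15: shipping_addr=NULL, billing_addr=46 Elm Ave → 46 Elm Ave
id=16: shipping_addr=46 Main St → 46 Main St
id=17: shipping_addr=NULL, billing_addr=35 Elm Ave → 35 Elm Ave

53 Hill Ln, 10 Elm St, 49 Pine Rd, 44 Main St, 1 Elm Ave, 37 Main St, 3 Main St, 29 Main St, 31 Pine Rd, 31 Hill Ln, 44 Pine Rd, 46 Elm Ave, 46 Main St, 35 Elm Ave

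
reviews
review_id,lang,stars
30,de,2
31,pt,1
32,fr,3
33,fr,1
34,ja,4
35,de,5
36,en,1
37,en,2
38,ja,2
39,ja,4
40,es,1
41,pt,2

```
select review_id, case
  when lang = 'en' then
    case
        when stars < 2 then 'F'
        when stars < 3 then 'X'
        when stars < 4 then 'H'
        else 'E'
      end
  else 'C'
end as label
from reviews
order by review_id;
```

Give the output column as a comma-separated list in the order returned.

C, C, C, C, C, C, F, X, C, C, C, C

review_id=30: lang='de' → outer ELSE → C
review_id=31: lang='pt' → outer ELSE → C
review_id=32: lang='fr' → outer ELSE → C
review_id=33: lang='fr' → outer ELSE → C
review_id=34: lang='ja' → outer ELSE → C
review_id=35: lang='de' → outer ELSE → C
review_id=36: lang='en' → inner[stars < 2] → F
review_id=37: lang='en' → inner[stars < 3] → X
review_id=38: lang='ja' → outer ELSE → C
review_id=39: lang='ja' → outer ELSE → C
review_id=40: lang='es' → outer ELSE → C
review_id=41: lang='pt' → outer ELSE → C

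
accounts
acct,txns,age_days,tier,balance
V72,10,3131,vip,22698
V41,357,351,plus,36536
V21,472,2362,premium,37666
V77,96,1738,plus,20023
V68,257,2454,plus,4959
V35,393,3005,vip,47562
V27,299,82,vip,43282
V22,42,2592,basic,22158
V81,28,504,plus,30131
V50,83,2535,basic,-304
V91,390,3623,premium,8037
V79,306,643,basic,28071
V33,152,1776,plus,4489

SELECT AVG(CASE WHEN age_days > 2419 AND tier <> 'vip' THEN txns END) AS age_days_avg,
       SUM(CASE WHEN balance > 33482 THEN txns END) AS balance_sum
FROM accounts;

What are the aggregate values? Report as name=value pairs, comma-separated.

age_days_avg=193, balance_sum=1521

[age_days_avg: age_days > 2419 AND tier <> 'vip']
acct=V72: ✗
acct=V41: ✗
acct=V21: ✗
acct=V77: ✗
acct=V68: ✓ → 257
acct=V35: ✗
acct=V27: ✗
acct=V22: ✓ → 42
acct=V81: ✗
acct=V50: ✓ → 83
acct=V91: ✓ → 390
acct=V79: ✗
acct=V33: ✗
age_days_avg = (257 + 42 + 83 + 390) / 4 = 193
—
[balance_sum: balance > 33482]
acct=V72: ✗
acct=V41: ✓ → 357
acct=V21: ✓ → 472
acct=V77: ✗
acct=V68: ✗
acct=V35: ✓ → 393
acct=V27: ✓ → 299
acct=V22: ✗
acct=V81: ✗
acct=V50: ✗
acct=V91: ✗
acct=V79: ✗
acct=V33: ✗
balance_sum = 357 + 472 + 393 + 299 = 1521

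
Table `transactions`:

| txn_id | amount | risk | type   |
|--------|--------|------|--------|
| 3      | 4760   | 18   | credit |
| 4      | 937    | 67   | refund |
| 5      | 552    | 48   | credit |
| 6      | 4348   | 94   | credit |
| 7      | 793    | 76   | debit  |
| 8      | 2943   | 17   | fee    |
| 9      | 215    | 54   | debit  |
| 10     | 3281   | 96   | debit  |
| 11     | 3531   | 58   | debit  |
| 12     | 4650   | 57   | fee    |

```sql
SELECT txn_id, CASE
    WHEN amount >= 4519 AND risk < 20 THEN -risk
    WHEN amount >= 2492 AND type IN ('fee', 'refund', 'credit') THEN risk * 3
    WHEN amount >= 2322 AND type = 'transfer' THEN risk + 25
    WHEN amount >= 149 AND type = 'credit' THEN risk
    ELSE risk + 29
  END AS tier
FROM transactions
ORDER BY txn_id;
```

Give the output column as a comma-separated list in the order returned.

-18, 96, 48, 282, 105, 51, 83, 125, 87, 171

txn_id=3: amount >= 4519 AND risk < 20 → -18
txn_id=4: ELSE → 96
txn_id=5: amount >= 149 AND type = 'credit' → 48
txn_id=6: amount >= 2492 AND type IN ('fee', 'refund', 'credit') → 282
txn_id=7: ELSE → 105
txn_id=8: amount >= 2492 AND type IN ('fee', 'refund', 'credit') → 51
txn_id=9: ELSE → 83
txn_id=10: ELSE → 125
txn_id=11: ELSE → 87
txn_id=12: amount >= 2492 AND type IN ('fee', 'refund', 'credit') → 171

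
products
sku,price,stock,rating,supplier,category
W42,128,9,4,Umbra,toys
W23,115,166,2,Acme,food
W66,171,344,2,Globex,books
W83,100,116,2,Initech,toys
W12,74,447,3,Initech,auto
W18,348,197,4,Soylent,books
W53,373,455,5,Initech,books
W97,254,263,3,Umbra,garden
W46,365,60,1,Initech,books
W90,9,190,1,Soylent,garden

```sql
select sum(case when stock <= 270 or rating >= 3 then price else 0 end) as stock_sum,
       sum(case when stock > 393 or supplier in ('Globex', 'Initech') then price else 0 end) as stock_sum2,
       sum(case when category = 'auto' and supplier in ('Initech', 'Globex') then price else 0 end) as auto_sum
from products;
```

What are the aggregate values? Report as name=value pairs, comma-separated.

stock_sum=1766, stock_sum2=1083, auto_sum=74

[stock_sum: stock <= 270 or rating >= 3]
sku=W42: ✓ → 128
sku=W23: ✓ → 115
sku=W66: ✗
sku=W83: ✓ → 100
sku=W12: ✓ → 74
sku=W18: ✓ → 348
sku=W53: ✓ → 373
sku=W97: ✓ → 254
sku=W46: ✓ → 365
sku=W90: ✓ → 9
stock_sum = 128 + 115 + 100 + 74 + 348 + 373 + 254 + 365 + 9 = 1766
—
[stock_sum2: stock > 393 or supplier in ('Globex', 'Initech')]
sku=W42: ✗
sku=W23: ✗
sku=W66: ✓ → 171
sku=W83: ✓ → 100
sku=W12: ✓ → 74
sku=W18: ✗
sku=W53: ✓ → 373
sku=W97: ✗
sku=W46: ✓ → 365
sku=W90: ✗
stock_sum2 = 171 + 100 + 74 + 373 + 365 = 1083
—
[auto_sum: category = 'auto' and supplier in ('Initech', 'Globex')]
sku=W42: ✗
sku=W23: ✗
sku=W66: ✗
sku=W83: ✗
sku=W12: ✓ → 74
sku=W18: ✗
sku=W53: ✗
sku=W97: ✗
sku=W46: ✗
sku=W90: ✗
auto_sum = 74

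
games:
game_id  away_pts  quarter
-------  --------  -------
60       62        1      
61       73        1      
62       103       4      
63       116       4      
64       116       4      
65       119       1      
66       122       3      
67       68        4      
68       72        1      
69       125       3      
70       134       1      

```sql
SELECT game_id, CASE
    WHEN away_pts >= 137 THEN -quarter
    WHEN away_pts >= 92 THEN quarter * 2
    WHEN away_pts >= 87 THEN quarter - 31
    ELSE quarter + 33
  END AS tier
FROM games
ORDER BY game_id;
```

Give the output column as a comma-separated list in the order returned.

game_id=60: ELSE → 34
game_id=61: ELSE → 34
game_id=62: away_pts >= 92 → 8
game_id=63: away_pts >= 92 → 8
game_id=64: away_pts >= 92 → 8
game_id=65: away_pts >= 92 → 2
game_id=66: away_pts >= 92 → 6
game_id=67: ELSE → 37
game_id=68: ELSE → 34
game_id=69: away_pts >= 92 → 6
game_id=70: away_pts >= 92 → 2

34, 34, 8, 8, 8, 2, 6, 37, 34, 6, 2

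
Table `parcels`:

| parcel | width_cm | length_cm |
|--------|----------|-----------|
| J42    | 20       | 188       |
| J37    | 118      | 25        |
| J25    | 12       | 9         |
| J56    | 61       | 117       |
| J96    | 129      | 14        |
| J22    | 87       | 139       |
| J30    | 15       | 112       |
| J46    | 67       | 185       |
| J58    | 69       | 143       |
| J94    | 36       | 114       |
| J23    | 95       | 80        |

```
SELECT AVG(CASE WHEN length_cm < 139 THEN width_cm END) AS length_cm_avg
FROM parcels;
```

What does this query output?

parcel=J42: ✗
parcel=J37: ✓ → 118
parcel=J25: ✓ → 12
parcel=J56: ✓ → 61
parcel=J96: ✓ → 129
parcel=J22: ✗
parcel=J30: ✓ → 15
parcel=J46: ✗
parcel=J58: ✗
parcel=J94: ✓ → 36
parcel=J23: ✓ → 95
length_cm_avg = (118 + 12 + 61 + 129 + 15 + 36 + 95) / 7 = 66.5714285714

66.5714285714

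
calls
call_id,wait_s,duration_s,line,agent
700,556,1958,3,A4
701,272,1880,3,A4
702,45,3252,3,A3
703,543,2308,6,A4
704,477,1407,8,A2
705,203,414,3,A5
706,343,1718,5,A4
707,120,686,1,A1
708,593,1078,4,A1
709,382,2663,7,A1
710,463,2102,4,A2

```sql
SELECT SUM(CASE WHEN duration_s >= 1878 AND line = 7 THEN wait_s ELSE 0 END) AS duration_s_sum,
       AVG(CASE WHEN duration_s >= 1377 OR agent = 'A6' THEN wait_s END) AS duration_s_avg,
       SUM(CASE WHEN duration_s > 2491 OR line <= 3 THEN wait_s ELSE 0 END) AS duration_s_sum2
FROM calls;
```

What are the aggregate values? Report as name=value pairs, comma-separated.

[duration_s_sum: duration_s >= 1878 AND line = 7]
call_id=700: ✗
call_id=701: ✗
call_id=702: ✗
call_id=703: ✗
call_id=704: ✗
call_id=705: ✗
call_id=706: ✗
call_id=707: ✗
call_id=708: ✗
call_id=709: ✓ → 382
call_id=710: ✗
duration_s_sum = 382
—
[duration_s_avg: duration_s >= 1377 OR agent = 'A6']
call_id=700: ✓ → 556
call_id=701: ✓ → 272
call_id=702: ✓ → 45
call_id=703: ✓ → 543
call_id=704: ✓ → 477
call_id=705: ✗
call_id=706: ✓ → 343
call_id=707: ✗
call_id=708: ✗
call_id=709: ✓ → 382
call_id=710: ✓ → 463
duration_s_avg = (556 + 272 + 45 + 543 + 477 + 343 + 382 + 463) / 8 = 385.125
—
[duration_s_sum2: duration_s > 2491 OR line <= 3]
call_id=700: ✓ → 556
call_id=701: ✓ → 272
call_id=702: ✓ → 45
call_id=703: ✗
call_id=704: ✗
call_id=705: ✓ → 203
call_id=706: ✗
call_id=707: ✓ → 120
call_id=708: ✗
call_id=709: ✓ → 382
call_id=710: ✗
duration_s_sum2 = 556 + 272 + 45 + 203 + 120 + 382 = 1578

duration_s_sum=382, duration_s_avg=385.125, duration_s_sum2=1578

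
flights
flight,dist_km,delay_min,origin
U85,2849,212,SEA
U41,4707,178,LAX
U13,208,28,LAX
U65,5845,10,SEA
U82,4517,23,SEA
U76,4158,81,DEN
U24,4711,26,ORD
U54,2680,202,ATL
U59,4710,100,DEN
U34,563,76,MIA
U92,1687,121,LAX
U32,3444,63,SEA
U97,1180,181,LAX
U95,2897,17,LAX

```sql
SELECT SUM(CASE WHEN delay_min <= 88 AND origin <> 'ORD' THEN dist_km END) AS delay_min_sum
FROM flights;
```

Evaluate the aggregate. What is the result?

flight=U85: ✗
flight=U41: ✗
flight=U13: ✓ → 208
flight=U65: ✓ → 5845
flight=U82: ✓ → 4517
flight=U76: ✓ → 4158
flight=U24: ✗
flight=U54: ✗
flight=U59: ✗
flight=U34: ✓ → 563
flight=U92: ✗
flight=U32: ✓ → 3444
flight=U97: ✗
flight=U95: ✓ → 2897
delay_min_sum = 208 + 5845 + 4517 + 4158 + 563 + 3444 + 2897 = 21632

21632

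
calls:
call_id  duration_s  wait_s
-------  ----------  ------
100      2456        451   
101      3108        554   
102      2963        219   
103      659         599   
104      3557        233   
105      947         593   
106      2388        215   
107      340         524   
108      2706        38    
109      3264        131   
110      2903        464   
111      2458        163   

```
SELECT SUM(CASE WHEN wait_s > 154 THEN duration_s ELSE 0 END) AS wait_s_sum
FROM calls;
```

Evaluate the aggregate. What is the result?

call_id=100: ✓ → 2456
call_id=101: ✓ → 3108
call_id=102: ✓ → 2963
call_id=103: ✓ → 659
call_id=104: ✓ → 3557
call_id=105: ✓ → 947
call_id=106: ✓ → 2388
call_id=107: ✓ → 340
call_id=108: ✗
call_id=109: ✗
call_id=110: ✓ → 2903
call_id=111: ✓ → 2458
wait_s_sum = 2456 + 3108 + 2963 + 659 + 3557 + 947 + 2388 + 340 + 2903 + 2458 = 21779

21779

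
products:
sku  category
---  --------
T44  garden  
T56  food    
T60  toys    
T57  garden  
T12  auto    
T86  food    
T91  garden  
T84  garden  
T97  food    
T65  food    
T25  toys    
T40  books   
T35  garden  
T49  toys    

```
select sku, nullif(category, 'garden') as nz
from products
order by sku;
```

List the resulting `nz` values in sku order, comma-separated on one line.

sku=T12: category=auto vs garden: differ → auto
sku=T25: category=toys vs garden: differ → toys
sku=T35: category=garden vs garden: equal → NULL
sku=T40: category=books vs garden: differ → books
sku=T44: category=garden vs garden: equal → NULL
sku=T49: category=toys vs garden: differ → toys
sku=T56: category=food vs garden: differ → food
sku=T57: category=garden vs garden: equal → NULL
sku=T60: category=toys vs garden: differ → toys
sku=T65: category=food vs garden: differ → food
sku=T84: category=garden vs garden: equal → NULL
sku=T86: category=food vs garden: differ → food
sku=T91: category=garden vs garden: equal → NULL
sku=T97: category=food vs garden: differ → food

auto, toys, NULL, books, NULL, toys, food, NULL, toys, food, NULL, food, NULL, food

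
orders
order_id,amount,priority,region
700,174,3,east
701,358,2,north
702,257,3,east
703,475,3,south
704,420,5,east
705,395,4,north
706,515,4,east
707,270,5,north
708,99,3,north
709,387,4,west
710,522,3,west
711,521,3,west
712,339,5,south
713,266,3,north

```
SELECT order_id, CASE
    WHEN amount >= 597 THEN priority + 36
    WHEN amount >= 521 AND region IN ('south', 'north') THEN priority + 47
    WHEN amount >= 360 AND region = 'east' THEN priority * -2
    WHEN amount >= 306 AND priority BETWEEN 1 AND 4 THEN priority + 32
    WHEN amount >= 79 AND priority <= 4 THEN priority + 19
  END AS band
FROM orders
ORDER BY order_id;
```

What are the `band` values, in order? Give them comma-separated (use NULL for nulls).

order_id=700: amount >= 79 AND priority <= 4 → 22
order_id=701: amount >= 306 AND priority BETWEEN 1 AND 4 → 34
order_id=702: amount >= 79 AND priority <= 4 → 22
order_id=703: amount >= 306 AND priority BETWEEN 1 AND 4 → 35
order_id=704: amount >= 360 AND region = 'east' → -10
order_id=705: amount >= 306 AND priority BETWEEN 1 AND 4 → 36
order_id=706: amount >= 360 AND region = 'east' → -8
order_id=707: (no match → NULL) → NULL
order_id=708: amount >= 79 AND priority <= 4 → 22
order_id=709: amount >= 306 AND priority BETWEEN 1 AND 4 → 36
order_id=710: amount >= 306 AND priority BETWEEN 1 AND 4 → 35
order_id=711: amount >= 306 AND priority BETWEEN 1 AND 4 → 35
order_id=712: (no match → NULL) → NULL
order_id=713: amount >= 79 AND priority <= 4 → 22

22, 34, 22, 35, -10, 36, -8, NULL, 22, 36, 35, 35, NULL, 22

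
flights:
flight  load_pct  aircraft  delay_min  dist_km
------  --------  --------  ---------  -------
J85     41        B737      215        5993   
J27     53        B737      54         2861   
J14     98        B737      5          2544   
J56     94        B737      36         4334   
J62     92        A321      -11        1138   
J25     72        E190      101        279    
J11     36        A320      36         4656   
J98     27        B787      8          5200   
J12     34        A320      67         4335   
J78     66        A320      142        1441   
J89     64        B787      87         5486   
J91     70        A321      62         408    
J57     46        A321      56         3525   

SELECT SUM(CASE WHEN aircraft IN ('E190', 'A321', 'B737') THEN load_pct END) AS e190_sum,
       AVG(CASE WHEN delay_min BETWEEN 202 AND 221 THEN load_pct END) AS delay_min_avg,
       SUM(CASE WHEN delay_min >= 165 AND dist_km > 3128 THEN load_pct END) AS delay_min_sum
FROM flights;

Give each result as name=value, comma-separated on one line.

e190_sum=566, delay_min_avg=41, delay_min_sum=41

[e190_sum: aircraft IN ('E190', 'A321', 'B737')]
flight=J85: ✓ → 41
flight=J27: ✓ → 53
flight=J14: ✓ → 98
flight=J56: ✓ → 94
flight=J62: ✓ → 92
flight=J25: ✓ → 72
flight=J11: ✗
flight=J98: ✗
flight=J12: ✗
flight=J78: ✗
flight=J89: ✗
flight=J91: ✓ → 70
flight=J57: ✓ → 46
e190_sum = 41 + 53 + 98 + 94 + 92 + 72 + 70 + 46 = 566
—
[delay_min_avg: delay_min BETWEEN 202 AND 221]
flight=J85: ✓ → 41
flight=J27: ✗
flight=J14: ✗
flight=J56: ✗
flight=J62: ✗
flight=J25: ✗
flight=J11: ✗
flight=J98: ✗
flight=J12: ✗
flight=J78: ✗
flight=J89: ✗
flight=J91: ✗
flight=J57: ✗
delay_min_avg = 41
—
[delay_min_sum: delay_min >= 165 AND dist_km > 3128]
flight=J85: ✓ → 41
flight=J27: ✗
flight=J14: ✗
flight=J56: ✗
flight=J62: ✗
flight=J25: ✗
flight=J11: ✗
flight=J98: ✗
flight=J12: ✗
flight=J78: ✗
flight=J89: ✗
flight=J91: ✗
flight=J57: ✗
delay_min_sum = 41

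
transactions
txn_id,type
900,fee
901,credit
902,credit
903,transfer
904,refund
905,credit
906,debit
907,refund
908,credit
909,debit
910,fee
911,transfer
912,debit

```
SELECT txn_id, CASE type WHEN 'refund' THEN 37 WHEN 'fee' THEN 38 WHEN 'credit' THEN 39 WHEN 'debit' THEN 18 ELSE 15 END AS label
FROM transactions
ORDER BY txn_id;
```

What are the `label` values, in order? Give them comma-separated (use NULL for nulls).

38, 39, 39, 15, 37, 39, 18, 37, 39, 18, 38, 15, 18

txn_id=900: type='fee' → 38
txn_id=901: type='credit' → 39
txn_id=902: type='credit' → 39
txn_id=903: ELSE → 15
txn_id=904: type='refund' → 37
txn_id=905: type='credit' → 39
txn_id=906: type='debit' → 18
txn_id=907: type='refund' → 37
txn_id=908: type='credit' → 39
txn_id=909: type='debit' → 18
txn_id=910: type='fee' → 38
txn_id=911: ELSE → 15
txn_id=912: type='debit' → 18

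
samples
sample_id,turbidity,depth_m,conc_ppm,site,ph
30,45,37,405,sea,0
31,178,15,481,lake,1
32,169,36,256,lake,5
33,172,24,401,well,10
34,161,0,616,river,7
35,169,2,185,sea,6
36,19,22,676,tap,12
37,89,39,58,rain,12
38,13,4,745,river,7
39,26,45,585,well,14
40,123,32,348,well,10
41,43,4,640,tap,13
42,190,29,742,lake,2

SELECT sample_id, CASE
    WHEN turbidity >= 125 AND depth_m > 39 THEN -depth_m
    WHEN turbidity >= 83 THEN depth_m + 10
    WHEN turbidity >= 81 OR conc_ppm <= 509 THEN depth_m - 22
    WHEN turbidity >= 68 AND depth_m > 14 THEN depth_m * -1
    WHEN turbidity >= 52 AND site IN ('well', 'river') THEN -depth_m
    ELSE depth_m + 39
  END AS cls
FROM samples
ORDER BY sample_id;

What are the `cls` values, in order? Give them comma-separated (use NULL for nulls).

15, 25, 46, 34, 10, 12, 61, 49, 43, 84, 42, 43, 39

sample_id=30: turbidity >= 81 OR conc_ppm <= 509 → 15
sample_id=31: turbidity >= 83 → 25
sample_id=32: turbidity >= 83 → 46
sample_id=33: turbidity >= 83 → 34
sample_id=34: turbidity >= 83 → 10
sample_id=35: turbidity >= 83 → 12
sample_id=36: ELSE → 61
sample_id=37: turbidity >= 83 → 49
sample_id=38: ELSE → 43
sample_id=39: ELSE → 84
sample_id=40: turbidity >= 83 → 42
sample_id=41: ELSE → 43
sample_id=42: turbidity >= 83 → 39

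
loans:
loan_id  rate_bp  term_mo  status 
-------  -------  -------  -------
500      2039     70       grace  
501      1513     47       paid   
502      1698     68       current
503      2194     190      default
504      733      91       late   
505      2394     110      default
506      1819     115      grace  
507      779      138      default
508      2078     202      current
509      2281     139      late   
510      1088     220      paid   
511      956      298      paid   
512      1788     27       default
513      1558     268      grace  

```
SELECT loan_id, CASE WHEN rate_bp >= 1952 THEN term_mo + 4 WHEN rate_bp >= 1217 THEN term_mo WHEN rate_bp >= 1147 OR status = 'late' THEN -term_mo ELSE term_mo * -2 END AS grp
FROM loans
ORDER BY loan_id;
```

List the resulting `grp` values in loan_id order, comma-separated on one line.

loan_id=500: rate_bp >= 1952 → 74
loan_id=501: rate_bp >= 1217 → 47
loan_id=502: rate_bp >= 1217 → 68
loan_id=503: rate_bp >= 1952 → 194
loan_id=504: rate_bp >= 1147 OR status = 'late' → -91
loan_id=505: rate_bp >= 1952 → 114
loan_id=506: rate_bp >= 1217 → 115
loan_id=507: ELSE → -276
loan_id=508: rate_bp >= 1952 → 206
loan_id=509: rate_bp >= 1952 → 143
loan_id=510: ELSE → -440
loan_id=511: ELSE → -596
loan_id=512: rate_bp >= 1217 → 27
loan_id=513: rate_bp >= 1217 → 268

74, 47, 68, 194, -91, 114, 115, -276, 206, 143, -440, -596, 27, 268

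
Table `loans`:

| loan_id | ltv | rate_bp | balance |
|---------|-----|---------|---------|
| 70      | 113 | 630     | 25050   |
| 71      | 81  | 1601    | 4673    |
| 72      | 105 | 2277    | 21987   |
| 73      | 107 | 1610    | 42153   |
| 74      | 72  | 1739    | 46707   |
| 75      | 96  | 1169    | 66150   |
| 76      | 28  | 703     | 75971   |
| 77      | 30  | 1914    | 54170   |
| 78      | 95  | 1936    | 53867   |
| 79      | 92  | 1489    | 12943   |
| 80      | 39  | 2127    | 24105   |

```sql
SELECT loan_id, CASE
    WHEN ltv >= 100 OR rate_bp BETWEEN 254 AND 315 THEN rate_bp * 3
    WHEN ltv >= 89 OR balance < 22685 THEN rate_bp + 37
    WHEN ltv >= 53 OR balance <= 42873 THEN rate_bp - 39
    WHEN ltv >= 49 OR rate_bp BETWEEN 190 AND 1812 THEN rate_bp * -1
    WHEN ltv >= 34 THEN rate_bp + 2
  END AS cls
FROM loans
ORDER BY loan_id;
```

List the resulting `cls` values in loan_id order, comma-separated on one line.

1890, 1638, 6831, 4830, 1700, 1206, -703, NULL, 1973, 1526, 2088

loan_id=70: ltv >= 100 OR rate_bp BETWEEN 254 AND 315 → 1890
loan_id=71: ltv >= 89 OR balance < 22685 → 1638
loan_id=72: ltv >= 100 OR rate_bp BETWEEN 254 AND 315 → 6831
loan_id=73: ltv >= 100 OR rate_bp BETWEEN 254 AND 315 → 4830
loan_id=74: ltv >= 53 OR balance <= 42873 → 1700
loan_id=75: ltv >= 89 OR balance < 22685 → 1206
loan_id=76: ltv >= 49 OR rate_bp BETWEEN 190 AND 1812 → -703
loan_id=77: (no match → NULL) → NULL
loan_id=78: ltv >= 89 OR balance < 22685 → 1973
loan_id=79: ltv >= 89 OR balance < 22685 → 1526
loan_id=80: ltv >= 53 OR balance <= 42873 → 2088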